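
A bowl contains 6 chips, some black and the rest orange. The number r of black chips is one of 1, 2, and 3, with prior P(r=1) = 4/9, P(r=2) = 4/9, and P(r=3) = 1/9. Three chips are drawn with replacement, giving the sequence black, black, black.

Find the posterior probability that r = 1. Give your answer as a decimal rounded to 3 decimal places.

0.063

Under each hypothesis, the probability of the observed sequence is: P(data | r = 1) = (1/6)(1/6)(1/6) = 1/216; P(data | r = 2) = (2/6)(2/6)(2/6) = 1/27; P(data | r = 3) = (3/6)(3/6)(3/6) = 1/8.
Multiplying each by its prior: 4/9 · 1/216 = 1/486, 4/9 · 1/27 = 4/243, 1/9 · 1/8 = 1/72; with total 7/216.
Therefore the posterior P(r = 1 | data) = (1/486) / (7/216) = 4/63.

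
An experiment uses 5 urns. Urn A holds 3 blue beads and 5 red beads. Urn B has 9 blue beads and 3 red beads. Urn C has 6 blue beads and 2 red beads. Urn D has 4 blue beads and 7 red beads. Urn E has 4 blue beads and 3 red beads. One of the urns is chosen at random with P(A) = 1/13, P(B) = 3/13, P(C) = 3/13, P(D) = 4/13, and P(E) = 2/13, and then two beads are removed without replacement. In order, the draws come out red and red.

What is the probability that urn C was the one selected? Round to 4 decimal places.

0.0444

For each hypothesis, P(data | H) works out to: P(data | urn A) = (5/8)(4/7) = 0.35714; P(data | urn B) = (3/12)(2/11) = 0.045455; P(data | urn C) = (2/8)(1/7) = 0.035714; P(data | urn D) = (7/11)(6/10) = 0.38182; P(data | urn E) = (3/7)(2/6) = 0.14286.
The prior-weighted likelihoods are 1/13 · 0.35714 = 0.027473, 3/13 · 0.045455 = 0.01049, 3/13 · 0.035714 = 0.0082418, 4/13 · 0.38182 = 0.11748, 2/13 · 0.14286 = 0.021978; summing to 0.18566.
So P(urn C | data) = (0.0082418) / (0.18566) = 0.044391.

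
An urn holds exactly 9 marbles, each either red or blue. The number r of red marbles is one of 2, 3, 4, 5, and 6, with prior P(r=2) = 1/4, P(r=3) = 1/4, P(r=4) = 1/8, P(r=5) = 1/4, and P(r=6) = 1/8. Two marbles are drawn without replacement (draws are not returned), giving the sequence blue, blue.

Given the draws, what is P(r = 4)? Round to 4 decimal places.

Under each hypothesis, the probability of the observed sequence is: P(data | r = 2) = (7/9)(6/8) = 7/12; P(data | r = 3) = (6/9)(5/8) = 5/12; P(data | r = 4) = (5/9)(4/8) = 5/18; P(data | r = 5) = (4/9)(3/8) = 1/6; P(data | r = 6) = (3/9)(2/8) = 1/12.
The prior-weighted likelihoods are 1/4 · 7/12 = 7/48, 1/4 · 5/12 = 5/48, 1/8 · 5/18 = 5/144, 1/4 · 1/6 = 1/24, 1/8 · 1/12 = 1/96; these sum to 97/288.
Therefore the posterior P(r = 4 | data) = (5/144) / (97/288) = 10/97.

0.1031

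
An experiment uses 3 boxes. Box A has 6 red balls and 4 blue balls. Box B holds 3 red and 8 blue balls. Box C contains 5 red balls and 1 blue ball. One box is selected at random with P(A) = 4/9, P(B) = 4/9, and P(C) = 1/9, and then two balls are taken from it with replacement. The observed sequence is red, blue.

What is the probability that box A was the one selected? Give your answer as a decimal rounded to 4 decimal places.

Under each hypothesis, the probability of the observed sequence is: P(data | box A) = (6/10)(4/10) = 0.24; P(data | box B) = (3/11)(8/11) = 0.19835; P(data | box C) = (5/6)(1/6) = 0.13889.
The prior-weighted likelihoods are 4/9 · 0.24 = 0.10667, 4/9 · 0.19835 = 0.088154, 1/9 · 0.13889 = 0.015432; summing to 0.21025.
By Bayes' rule, P(box A | data) = (0.10667) / (0.21025) = 0.50733.

0.5073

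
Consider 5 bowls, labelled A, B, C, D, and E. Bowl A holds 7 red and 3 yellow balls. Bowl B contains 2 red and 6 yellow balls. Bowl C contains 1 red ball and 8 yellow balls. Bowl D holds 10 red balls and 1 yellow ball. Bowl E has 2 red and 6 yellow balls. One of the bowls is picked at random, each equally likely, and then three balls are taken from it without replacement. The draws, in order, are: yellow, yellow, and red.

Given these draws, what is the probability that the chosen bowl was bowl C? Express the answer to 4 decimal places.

Compute the likelihood of the observed sequence for each case: P(data | bowl A) = (3/10)(2/9)(7/8) = 0.058333; P(data | bowl B) = (6/8)(5/7)(2/6) = 0.17857; P(data | bowl C) = (8/9)(7/8)(1/7) = 0.11111; P(data | bowl D) = (1/11)(0/10) = 0; P(data | bowl E) = (6/8)(5/7)(2/6) = 0.17857.
The prior-weighted likelihoods are 1/5 · 0.058333 = 0.011667, 1/5 · 0.17857 = 0.035714, 1/5 · 0.11111 = 0.022222, 1/5 · 0 = 0, 1/5 · 0.17857 = 0.035714; summing to 0.10532.
By Bayes' rule, P(bowl C | data) = (0.022222) / (0.10532) = 0.211.

0.2110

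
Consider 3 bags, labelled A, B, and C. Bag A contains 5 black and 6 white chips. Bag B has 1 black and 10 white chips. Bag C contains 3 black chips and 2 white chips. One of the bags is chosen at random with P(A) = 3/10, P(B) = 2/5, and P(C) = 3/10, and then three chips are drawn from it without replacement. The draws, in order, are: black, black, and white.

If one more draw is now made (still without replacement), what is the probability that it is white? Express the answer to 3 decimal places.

0.547

Compute the likelihood of the observed sequence for each case: P(data | bag A) = (5/11)(4/10)(6/9) = 4/33; P(data | bag B) = (1/11)(0/10) = 0; P(data | bag C) = (3/5)(2/4)(2/3) = 1/5.
Weighting by the prior gives 3/10 · 4/33 = 2/55, 2/5 · 0 = 0, 3/10 · 1/5 = 3/50; summing to 53/550.
Dividing through by the total gives posterior P(bag A | data) = 20/53, P(bag B | data) = 0, P(bag C | data) = 33/53.
So P(white next | data) = Σ P(white next | H) P(H | data) = (5/8)(20/53) + (1/2)(33/53) = 29/53.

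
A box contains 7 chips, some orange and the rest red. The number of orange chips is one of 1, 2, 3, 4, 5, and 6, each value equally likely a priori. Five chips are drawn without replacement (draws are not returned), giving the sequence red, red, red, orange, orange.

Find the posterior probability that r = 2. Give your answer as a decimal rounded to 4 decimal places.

For each hypothesis, P(data | H) works out to: P(data | r = 1) = (6/7)(5/6)(4/5)(1/4)(0/3) = 0; P(data | r = 2) = (5/7)(4/6)(3/5)(2/4)(1/3) = 1/21; P(data | r = 3) = (4/7)(3/6)(2/5)(3/4)(2/3) = 2/35; P(data | r = 4) = (3/7)(2/6)(1/5)(4/4)(3/3) = 1/35; P(data | r = 5) = (2/7)(1/6)(0/5) = 0; P(data | r = 6) = (1/7)(0/6) = 0.
Multiplying each by its prior: 1/6 · 0 = 0, 1/6 · 1/21 = 1/126, 1/6 · 2/35 = 1/105, 1/6 · 1/35 = 1/210, 1/6 · 0 = 0, 1/6 · 0 = 0; summing to 1/45.
By Bayes' rule, P(r = 2 | data) = (1/126) / (1/45) = 5/14.

0.3571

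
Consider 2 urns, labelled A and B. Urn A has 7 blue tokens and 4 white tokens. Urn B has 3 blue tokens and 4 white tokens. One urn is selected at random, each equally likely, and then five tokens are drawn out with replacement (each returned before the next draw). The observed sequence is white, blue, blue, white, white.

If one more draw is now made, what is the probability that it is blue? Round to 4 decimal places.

0.5039

The likelihood of the observed sequence under each hypothesis: P(data | urn A) = (4/11)(7/11)(7/11)(4/11)(4/11) = 0.019472; P(data | urn B) = (4/7)(3/7)(3/7)(4/7)(4/7) = 0.034271.
The prior-weighted likelihoods are 1/2 · 0.019472 = 0.009736, 1/2 · 0.034271 = 0.017136; summing to 0.026872.
Dividing through by the total gives posterior P(urn A | data) = 0.36232, P(urn B | data) = 0.63768.
So P(blue next | data) = Σ P(blue next | H) P(H | data) = (7/11)(0.36232) + (3/7)(0.63768) = 0.50386.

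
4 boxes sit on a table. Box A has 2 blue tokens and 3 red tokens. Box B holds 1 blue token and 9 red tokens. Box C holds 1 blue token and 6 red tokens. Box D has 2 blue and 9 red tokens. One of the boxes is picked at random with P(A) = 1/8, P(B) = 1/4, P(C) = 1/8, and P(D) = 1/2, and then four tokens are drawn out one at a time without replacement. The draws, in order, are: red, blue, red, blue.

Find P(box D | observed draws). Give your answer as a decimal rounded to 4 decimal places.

Compute the likelihood of the observed sequence for each case: P(data | box A) = (3/5)(2/4)(2/3)(1/2) = 1/10; P(data | box B) = (9/10)(1/9)(8/8)(0/7) = 0; P(data | box C) = (6/7)(1/6)(5/5)(0/4) = 0; P(data | box D) = (9/11)(2/10)(8/9)(1/8) = 1/55.
Multiplying each by its prior: 1/8 · 1/10 = 1/80, 1/4 · 0 = 0, 1/8 · 0 = 0, 1/2 · 1/55 = 1/110; with total 19/880.
So P(box D | data) = (1/110) / (19/880) = 8/19.

0.4211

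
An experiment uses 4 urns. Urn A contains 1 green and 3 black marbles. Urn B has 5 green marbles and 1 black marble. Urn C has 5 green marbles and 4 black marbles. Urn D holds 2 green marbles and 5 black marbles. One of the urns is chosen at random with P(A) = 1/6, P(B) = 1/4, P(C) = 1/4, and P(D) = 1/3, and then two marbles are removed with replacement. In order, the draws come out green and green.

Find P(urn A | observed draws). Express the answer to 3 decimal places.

0.036

Under each hypothesis, the probability of the observed sequence is: P(data | urn A) = (1/4)(1/4) = 0.0625; P(data | urn B) = (5/6)(5/6) = 0.69444; P(data | urn C) = (5/9)(5/9) = 0.30864; P(data | urn D) = (2/7)(2/7) = 0.081633.
Weighting by the prior gives 1/6 · 0.0625 = 0.010417, 1/4 · 0.69444 = 0.17361, 1/4 · 0.30864 = 0.07716, 1/3 · 0.081633 = 0.027211; summing to 0.2884.
Therefore the posterior P(urn A | data) = (0.010417) / (0.2884) = 0.036119.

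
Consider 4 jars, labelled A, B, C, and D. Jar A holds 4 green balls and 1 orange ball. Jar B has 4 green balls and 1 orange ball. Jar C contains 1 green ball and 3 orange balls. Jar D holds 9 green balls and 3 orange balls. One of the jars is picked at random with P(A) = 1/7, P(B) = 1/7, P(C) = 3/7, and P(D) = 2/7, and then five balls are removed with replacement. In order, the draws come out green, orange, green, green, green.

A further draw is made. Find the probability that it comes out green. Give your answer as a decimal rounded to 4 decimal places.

The likelihood of the observed sequence under each hypothesis: P(data | jar A) = (4/5)(1/5)(4/5)(4/5)(4/5) = 0.08192; P(data | jar B) = (4/5)(1/5)(4/5)(4/5)(4/5) = 0.08192; P(data | jar C) = (1/4)(3/4)(1/4)(1/4)(1/4) = 0.0029297; P(data | jar D) = (9/12)(3/12)(9/12)(9/12)(9/12) = 0.079102.
Weighting by the prior gives 1/7 · 0.08192 = 0.011703, 1/7 · 0.08192 = 0.011703, 3/7 · 0.0029297 = 0.0012556, 2/7 · 0.079102 = 0.0226; with total 0.047262.
Dividing through by the total gives posterior P(jar A | data) = 0.24762, P(jar B | data) = 0.24762, P(jar C | data) = 0.026567, P(jar D | data) = 0.4782.
The predictive probability is P(green next | data) = (4/5)(0.24762) + (4/5)(0.24762) + (1/4)(0.026567) + (3/4)(0.4782) = 0.76148.

0.7615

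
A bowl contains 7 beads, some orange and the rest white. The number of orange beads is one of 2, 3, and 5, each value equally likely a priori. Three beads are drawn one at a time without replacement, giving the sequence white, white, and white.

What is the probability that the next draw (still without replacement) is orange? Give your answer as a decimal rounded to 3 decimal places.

For each hypothesis, P(data | H) works out to: P(data | r = 2) = (5/7)(4/6)(3/5) = 2/7; P(data | r = 3) = (4/7)(3/6)(2/5) = 4/35; P(data | r = 5) = (2/7)(1/6)(0/5) = 0.
Weighting by the prior gives 1/3 · 2/7 = 2/21, 1/3 · 4/35 = 4/105, 1/3 · 0 = 0; these sum to 2/15.
Normalising, the posterior is P(r = 2 | data) = 5/7, P(r = 3 | data) = 2/7, P(r = 5 | data) = 0.
Averaging over the posterior, P(orange next | data) = (1/2)(5/7) + (3/4)(2/7) = 4/7.

0.571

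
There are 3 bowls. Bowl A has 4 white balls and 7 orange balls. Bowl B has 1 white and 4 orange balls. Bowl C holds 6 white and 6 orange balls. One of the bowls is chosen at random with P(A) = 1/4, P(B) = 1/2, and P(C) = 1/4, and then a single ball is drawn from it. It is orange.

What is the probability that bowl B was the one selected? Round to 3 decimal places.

Under each hypothesis, the probability of this draw is: P(data | bowl A) = (7/11) = 7/11; P(data | bowl B) = (4/5) = 4/5; P(data | bowl C) = (6/12) = 1/2.
The prior-weighted likelihoods are 1/4 · 7/11 = 7/44, 1/2 · 4/5 = 2/5, 1/4 · 1/2 = 1/8; these sum to 301/440.
Hence P(bowl B | data) = (2/5) / (301/440) = 176/301.

0.585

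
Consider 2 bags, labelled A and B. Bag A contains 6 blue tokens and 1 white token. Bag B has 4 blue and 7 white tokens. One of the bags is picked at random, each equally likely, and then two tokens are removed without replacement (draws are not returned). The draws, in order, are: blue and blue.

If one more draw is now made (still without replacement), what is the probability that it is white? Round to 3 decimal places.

0.277

Under each hypothesis, the probability of the observed sequence is: P(data | bag A) = (6/7)(5/6) = 5/7; P(data | bag B) = (4/11)(3/10) = 6/55.
Weighting by the prior gives 1/2 · 5/7 = 5/14, 1/2 · 6/55 = 3/55; summing to 317/770.
The posterior is then P(bag A | data) = 275/317, P(bag B | data) = 42/317.
The predictive probability is P(white next | data) = (1/5)(275/317) + (7/9)(42/317) = 263/951.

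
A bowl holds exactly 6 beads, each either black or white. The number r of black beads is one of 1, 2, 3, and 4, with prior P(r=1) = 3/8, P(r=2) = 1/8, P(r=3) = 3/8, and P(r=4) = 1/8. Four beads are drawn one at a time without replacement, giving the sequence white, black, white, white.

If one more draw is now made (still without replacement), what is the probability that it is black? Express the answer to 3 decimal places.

0.277

For each hypothesis, P(data | H) works out to: P(data | r = 1) = (5/6)(1/5)(4/4)(3/3) = 1/6; P(data | r = 2) = (4/6)(2/5)(3/4)(2/3) = 2/15; P(data | r = 3) = (3/6)(3/5)(2/4)(1/3) = 1/20; P(data | r = 4) = (2/6)(4/5)(1/4)(0/3) = 0.
Multiplying each by its prior: 3/8 · 1/6 = 1/16, 1/8 · 2/15 = 1/60, 3/8 · 1/20 = 3/160, 1/8 · 0 = 0; these sum to 47/480.
Dividing through by the total gives posterior P(r = 1 | data) = 30/47, P(r = 2 | data) = 8/47, P(r = 3 | data) = 9/47, P(r = 4 | data) = 0.
So P(black next | data) = Σ P(black next | H) P(H | data) = (0)(30/47) + (1/2)(8/47) + (1)(9/47) = 13/47.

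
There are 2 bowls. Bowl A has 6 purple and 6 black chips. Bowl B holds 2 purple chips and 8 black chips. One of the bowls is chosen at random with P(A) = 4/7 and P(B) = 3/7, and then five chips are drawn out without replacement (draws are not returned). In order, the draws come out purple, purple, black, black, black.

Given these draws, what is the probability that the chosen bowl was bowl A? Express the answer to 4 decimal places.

0.6944

The likelihood of the observed sequence under each hypothesis: P(data | bowl A) = (6/12)(5/11)(6/10)(5/9)(4/8) = 5/132; P(data | bowl B) = (2/10)(1/9)(8/8)(7/7)(6/6) = 1/45.
The prior-weighted likelihoods are 4/7 · 5/132 = 5/231, 3/7 · 1/45 = 1/105; these sum to 12/385.
Therefore the posterior P(bowl A | data) = (5/231) / (12/385) = 25/36.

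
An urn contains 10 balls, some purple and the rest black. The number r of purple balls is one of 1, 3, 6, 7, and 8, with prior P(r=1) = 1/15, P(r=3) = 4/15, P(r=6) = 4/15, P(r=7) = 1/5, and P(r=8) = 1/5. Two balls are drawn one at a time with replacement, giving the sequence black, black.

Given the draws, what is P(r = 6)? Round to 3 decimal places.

0.168

The likelihood of the observed sequence under each hypothesis: P(data | r = 1) = (9/10)(9/10) = 81/100; P(data | r = 3) = (7/10)(7/10) = 49/100; P(data | r = 6) = (4/10)(4/10) = 4/25; P(data | r = 7) = (3/10)(3/10) = 9/100; P(data | r = 8) = (2/10)(2/10) = 1/25.
Weighting by the prior gives 1/15 · 81/100 = 27/500, 4/15 · 49/100 = 49/375, 4/15 · 4/25 = 16/375, 1/5 · 9/100 = 9/500, 1/5 · 1/25 = 1/125; these sum to 19/75.
Therefore the posterior P(r = 6 | data) = (16/375) / (19/75) = 16/95.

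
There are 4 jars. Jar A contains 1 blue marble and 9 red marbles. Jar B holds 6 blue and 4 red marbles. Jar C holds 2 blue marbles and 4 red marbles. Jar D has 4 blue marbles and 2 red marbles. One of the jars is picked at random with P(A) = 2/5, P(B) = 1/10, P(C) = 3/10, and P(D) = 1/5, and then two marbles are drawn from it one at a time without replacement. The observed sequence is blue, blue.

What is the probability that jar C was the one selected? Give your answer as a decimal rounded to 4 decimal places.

Under each hypothesis, the probability of the observed sequence is: P(data | jar A) = (1/10)(0/9) = 0; P(data | jar B) = (6/10)(5/9) = 1/3; P(data | jar C) = (2/6)(1/5) = 1/15; P(data | jar D) = (4/6)(3/5) = 2/5.
The prior-weighted likelihoods are 2/5 · 0 = 0, 1/10 · 1/3 = 1/30, 3/10 · 1/15 = 1/50, 1/5 · 2/5 = 2/25; with total 2/15.
Therefore the posterior P(jar C | data) = (1/50) / (2/15) = 3/20.

0.1500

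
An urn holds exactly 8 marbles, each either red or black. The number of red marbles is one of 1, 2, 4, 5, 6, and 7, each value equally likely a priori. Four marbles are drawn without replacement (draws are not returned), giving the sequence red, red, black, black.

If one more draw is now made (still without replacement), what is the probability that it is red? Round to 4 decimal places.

0.5781

Under each hypothesis, the probability of the observed sequence is: P(data | r = 1) = (1/8)(0/7) = 0; P(data | r = 2) = (2/8)(1/7)(6/6)(5/5) = 1/28; P(data | r = 4) = (4/8)(3/7)(4/6)(3/5) = 3/35; P(data | r = 5) = (5/8)(4/7)(3/6)(2/5) = 1/14; P(data | r = 6) = (6/8)(5/7)(2/6)(1/5) = 1/28; P(data | r = 7) = (7/8)(6/7)(1/6)(0/5) = 0.
Multiplying each by its prior: 1/6 · 0 = 0, 1/6 · 1/28 = 1/168, 1/6 · 3/35 = 1/70, 1/6 · 1/14 = 1/84, 1/6 · 1/28 = 1/168, 1/6 · 0 = 0; summing to 4/105.
Normalising, the posterior is P(r = 1 | data) = 0, P(r = 2 | data) = 5/32, P(r = 4 | data) = 3/8, P(r = 5 | data) = 5/16, P(r = 6 | data) = 5/32, P(r = 7 | data) = 0.
Averaging over the posterior, P(red next | data) = (0)(5/32) + (1/2)(3/8) + (3/4)(5/16) + (1)(5/32) = 37/64.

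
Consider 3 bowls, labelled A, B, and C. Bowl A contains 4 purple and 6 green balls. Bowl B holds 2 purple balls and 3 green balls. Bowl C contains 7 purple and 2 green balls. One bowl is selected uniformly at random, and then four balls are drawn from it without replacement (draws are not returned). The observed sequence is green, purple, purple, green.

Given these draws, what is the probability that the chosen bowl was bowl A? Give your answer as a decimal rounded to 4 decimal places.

Under each hypothesis, the probability of the observed sequence is: P(data | bowl A) = (6/10)(4/9)(3/8)(5/7) = 0.071429; P(data | bowl B) = (3/5)(2/4)(1/3)(2/2) = 0.1; P(data | bowl C) = (2/9)(7/8)(6/7)(1/6) = 0.027778.
Multiplying each by its prior: 1/3 · 0.071429 = 0.02381, 1/3 · 0.1 = 0.033333, 1/3 · 0.027778 = 0.0092593; summing to 0.066402.
By Bayes' rule, P(bowl A | data) = (0.02381) / (0.066402) = 0.35857.

0.3586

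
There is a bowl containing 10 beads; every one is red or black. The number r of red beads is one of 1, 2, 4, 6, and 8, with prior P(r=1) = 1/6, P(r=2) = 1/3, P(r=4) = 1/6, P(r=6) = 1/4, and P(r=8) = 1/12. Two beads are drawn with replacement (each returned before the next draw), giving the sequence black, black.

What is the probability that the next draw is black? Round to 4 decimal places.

0.7635

For each hypothesis, P(data | H) works out to: P(data | r = 1) = (9/10)(9/10) = 81/100; P(data | r = 2) = (8/10)(8/10) = 16/25; P(data | r = 4) = (6/10)(6/10) = 9/25; P(data | r = 6) = (4/10)(4/10) = 4/25; P(data | r = 8) = (2/10)(2/10) = 1/25.
Weighting by the prior gives 1/6 · 81/100 = 27/200, 1/3 · 16/25 = 16/75, 1/6 · 9/25 = 3/50, 1/4 · 4/25 = 1/25, 1/12 · 1/25 = 1/300; with total 271/600.
Normalising, the posterior is P(r = 1 | data) = 0.29889, P(r = 2 | data) = 0.47232, P(r = 4 | data) = 0.13284, P(r = 6 | data) = 0.088561, P(r = 8 | data) = 0.0073801.
So P(black next | data) = Σ P(black next | H) P(H | data) = (9/10)(0.29889) + (4/5)(0.47232) + (3/5)(0.13284) + (2/5)(0.088561) + (1/5)(0.0073801) = 0.76347.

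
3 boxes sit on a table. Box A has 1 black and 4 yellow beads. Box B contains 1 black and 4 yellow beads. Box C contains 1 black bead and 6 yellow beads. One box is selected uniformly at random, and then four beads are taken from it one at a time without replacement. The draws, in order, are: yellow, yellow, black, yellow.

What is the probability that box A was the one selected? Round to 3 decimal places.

0.368

The likelihood of the observed sequence under each hypothesis: P(data | box A) = (4/5)(3/4)(1/3)(2/2) = 1/5; P(data | box B) = (4/5)(3/4)(1/3)(2/2) = 1/5; P(data | box C) = (6/7)(5/6)(1/5)(4/4) = 1/7.
Weighting by the prior gives 1/3 · 1/5 = 1/15, 1/3 · 1/5 = 1/15, 1/3 · 1/7 = 1/21; these sum to 19/105.
By Bayes' rule, P(box A | data) = (1/15) / (19/105) = 7/19.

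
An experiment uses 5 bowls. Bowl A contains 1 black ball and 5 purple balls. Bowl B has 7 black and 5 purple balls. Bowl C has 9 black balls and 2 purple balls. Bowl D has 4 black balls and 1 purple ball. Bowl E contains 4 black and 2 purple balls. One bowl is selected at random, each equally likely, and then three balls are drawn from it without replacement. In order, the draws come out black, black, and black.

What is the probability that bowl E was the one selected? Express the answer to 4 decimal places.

For each hypothesis, P(data | H) works out to: P(data | bowl A) = (1/6)(0/5) = 0; P(data | bowl B) = (7/12)(6/11)(5/10) = 0.15909; P(data | bowl C) = (9/11)(8/10)(7/9) = 0.50909; P(data | bowl D) = (4/5)(3/4)(2/3) = 0.4; P(data | bowl E) = (4/6)(3/5)(2/4) = 0.2.
The prior-weighted likelihoods are 1/5 · 0 = 0, 1/5 · 0.15909 = 0.031818, 1/5 · 0.50909 = 0.10182, 1/5 · 0.4 = 0.08, 1/5 · 0.2 = 0.04; these sum to 0.25364.
By Bayes' rule, P(bowl E | data) = (0.04) / (0.25364) = 0.15771.

0.1577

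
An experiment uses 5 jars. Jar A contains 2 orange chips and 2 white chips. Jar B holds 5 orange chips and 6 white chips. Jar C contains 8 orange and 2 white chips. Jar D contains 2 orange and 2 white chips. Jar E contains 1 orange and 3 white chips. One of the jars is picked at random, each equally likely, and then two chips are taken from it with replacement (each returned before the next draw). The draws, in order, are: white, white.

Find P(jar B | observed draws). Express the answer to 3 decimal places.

For each hypothesis, P(data | H) works out to: P(data | jar A) = (2/4)(2/4) = 0.25; P(data | jar B) = (6/11)(6/11) = 0.29752; P(data | jar C) = (2/10)(2/10) = 0.04; P(data | jar D) = (2/4)(2/4) = 0.25; P(data | jar E) = (3/4)(3/4) = 0.5625.
The prior-weighted likelihoods are 1/5 · 0.25 = 0.05, 1/5 · 0.29752 = 0.059504, 1/5 · 0.04 = 0.008, 1/5 · 0.25 = 0.05, 1/5 · 0.5625 = 0.1125; with total 0.28.
By Bayes' rule, P(jar B | data) = (0.059504) / (0.28) = 0.21251.

0.213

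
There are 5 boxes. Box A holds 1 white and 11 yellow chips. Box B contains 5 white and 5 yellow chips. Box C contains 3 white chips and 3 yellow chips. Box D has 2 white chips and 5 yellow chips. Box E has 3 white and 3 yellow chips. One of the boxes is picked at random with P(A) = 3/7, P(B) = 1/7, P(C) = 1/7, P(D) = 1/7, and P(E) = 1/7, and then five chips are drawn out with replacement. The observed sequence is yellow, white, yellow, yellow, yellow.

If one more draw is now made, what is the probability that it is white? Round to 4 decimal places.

0.2404

The likelihood of the observed sequence under each hypothesis: P(data | box A) = (11/12)(1/12)(11/12)(11/12)(11/12) = 0.058839; P(data | box B) = (5/10)(5/10)(5/10)(5/10)(5/10) = 0.03125; P(data | box C) = (3/6)(3/6)(3/6)(3/6)(3/6) = 0.03125; P(data | box D) = (5/7)(2/7)(5/7)(5/7)(5/7) = 0.074374; P(data | box E) = (3/6)(3/6)(3/6)(3/6)(3/6) = 0.03125.
The prior-weighted likelihoods are 3/7 · 0.058839 = 0.025217, 1/7 · 0.03125 = 0.0044643, 1/7 · 0.03125 = 0.0044643, 1/7 · 0.074374 = 0.010625, 1/7 · 0.03125 = 0.0044643; with total 0.049234.
The posterior is then P(box A | data) = 0.51218, P(box B | data) = 0.090674, P(box C | data) = 0.090674, P(box D | data) = 0.2158, P(box E | data) = 0.090674.
The predictive probability is P(white next | data) = (1/12)(0.51218) + (1/2)(0.090674) + (1/2)(0.090674) + (2/7)(0.2158) + (1/2)(0.090674) = 0.24035.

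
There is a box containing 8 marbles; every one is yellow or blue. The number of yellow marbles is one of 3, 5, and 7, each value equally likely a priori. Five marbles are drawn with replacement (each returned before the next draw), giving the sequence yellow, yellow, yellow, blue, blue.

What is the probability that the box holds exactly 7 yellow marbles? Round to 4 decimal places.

Under each hypothesis, the probability of the observed sequence is: P(data | r = 3) = (3/8)(3/8)(3/8)(5/8)(5/8) = 0.020599; P(data | r = 5) = (5/8)(5/8)(5/8)(3/8)(3/8) = 0.034332; P(data | r = 7) = (7/8)(7/8)(7/8)(1/8)(1/8) = 0.010468.
Weighting by the prior gives 1/3 · 0.020599 = 0.0068665, 1/3 · 0.034332 = 0.011444, 1/3 · 0.010468 = 0.0034892; summing to 0.0218.
So P(r = 7 | data) = (0.0034892) / (0.0218) = 0.16006.

0.1601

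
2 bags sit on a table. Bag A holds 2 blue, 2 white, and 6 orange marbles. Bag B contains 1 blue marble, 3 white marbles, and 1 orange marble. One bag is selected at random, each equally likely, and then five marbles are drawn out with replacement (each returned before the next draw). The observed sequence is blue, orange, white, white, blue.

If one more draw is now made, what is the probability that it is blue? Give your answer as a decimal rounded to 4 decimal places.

0.2000

Compute the likelihood of the observed sequence for each case: P(data | bag A) = (2/10)(6/10)(2/10)(2/10)(2/10) = 0.00096; P(data | bag B) = (1/5)(1/5)(3/5)(3/5)(1/5) = 0.00288.
Weighting by the prior gives 1/2 · 0.00096 = 0.00048, 1/2 · 0.00288 = 0.00144; these sum to 0.00192.
Dividing through by the total gives posterior P(bag A | data) = 0.25, P(bag B | data) = 0.75.
So P(blue next | data) = Σ P(blue next | H) P(H | data) = (1/5)(0.25) + (1/5)(0.75) = 0.2.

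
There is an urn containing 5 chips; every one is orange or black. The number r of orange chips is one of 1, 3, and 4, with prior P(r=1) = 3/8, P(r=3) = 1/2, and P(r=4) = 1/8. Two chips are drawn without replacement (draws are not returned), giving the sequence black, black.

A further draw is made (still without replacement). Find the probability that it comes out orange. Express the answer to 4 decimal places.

Compute the likelihood of the observed sequence for each case: P(data | r = 1) = (4/5)(3/4) = 3/5; P(data | r = 3) = (2/5)(1/4) = 1/10; P(data | r = 4) = (1/5)(0/4) = 0.
The prior-weighted likelihoods are 3/8 · 3/5 = 9/40, 1/2 · 1/10 = 1/20, 1/8 · 0 = 0; summing to 11/40.
The posterior is then P(r = 1 | data) = 9/11, P(r = 3 | data) = 2/11, P(r = 4 | data) = 0.
Averaging over the posterior, P(orange next | data) = (1/3)(9/11) + (1)(2/11) = 5/11.

0.4545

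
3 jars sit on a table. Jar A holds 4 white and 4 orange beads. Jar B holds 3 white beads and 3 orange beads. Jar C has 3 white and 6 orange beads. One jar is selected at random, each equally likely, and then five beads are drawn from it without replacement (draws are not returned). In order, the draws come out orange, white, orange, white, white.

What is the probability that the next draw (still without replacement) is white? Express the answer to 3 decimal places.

0.136

For each hypothesis, P(data | H) works out to: P(data | jar A) = (4/8)(4/7)(3/6)(3/5)(2/4) = 3/70; P(data | jar B) = (3/6)(3/5)(2/4)(2/3)(1/2) = 1/20; P(data | jar C) = (6/9)(3/8)(5/7)(2/6)(1/5) = 1/84.
Weighting by the prior gives 1/3 · 3/70 = 1/70, 1/3 · 1/20 = 1/60, 1/3 · 1/84 = 1/252; summing to 11/315.
The posterior is then P(jar A | data) = 9/22, P(jar B | data) = 21/44, P(jar C | data) = 5/44.
Averaging over the posterior, P(white next | data) = (1/3)(9/22) + (0)(21/44) + (0)(5/44) = 3/22.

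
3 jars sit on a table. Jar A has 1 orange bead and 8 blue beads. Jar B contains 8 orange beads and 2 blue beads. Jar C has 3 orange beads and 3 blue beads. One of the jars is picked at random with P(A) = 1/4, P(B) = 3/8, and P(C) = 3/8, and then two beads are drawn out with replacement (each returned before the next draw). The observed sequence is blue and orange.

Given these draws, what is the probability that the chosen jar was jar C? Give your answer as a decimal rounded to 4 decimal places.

Compute the likelihood of the observed sequence for each case: P(data | jar A) = (8/9)(1/9) = 0.098765; P(data | jar B) = (2/10)(8/10) = 0.16; P(data | jar C) = (3/6)(3/6) = 0.25.
Multiplying each by its prior: 1/4 · 0.098765 = 0.024691, 3/8 · 0.16 = 0.06, 3/8 · 0.25 = 0.09375; with total 0.17844.
By Bayes' rule, P(jar C | data) = (0.09375) / (0.17844) = 0.52538.

0.5254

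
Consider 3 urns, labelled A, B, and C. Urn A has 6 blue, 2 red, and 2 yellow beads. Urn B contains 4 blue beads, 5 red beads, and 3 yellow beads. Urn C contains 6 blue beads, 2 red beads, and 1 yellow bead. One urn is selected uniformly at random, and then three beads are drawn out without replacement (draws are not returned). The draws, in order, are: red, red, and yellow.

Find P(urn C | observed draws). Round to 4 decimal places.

0.0722

Compute the likelihood of the observed sequence for each case: P(data | urn A) = (2/10)(1/9)(2/8) = 0.0055556; P(data | urn B) = (5/12)(4/11)(3/10) = 0.045455; P(data | urn C) = (2/9)(1/8)(1/7) = 0.0039683.
Multiplying each by its prior: 1/3 · 0.0055556 = 0.0018519, 1/3 · 0.045455 = 0.015152, 1/3 · 0.0039683 = 0.0013228; these sum to 0.018326.
By Bayes' rule, P(urn C | data) = (0.0013228) / (0.018326) = 0.072178.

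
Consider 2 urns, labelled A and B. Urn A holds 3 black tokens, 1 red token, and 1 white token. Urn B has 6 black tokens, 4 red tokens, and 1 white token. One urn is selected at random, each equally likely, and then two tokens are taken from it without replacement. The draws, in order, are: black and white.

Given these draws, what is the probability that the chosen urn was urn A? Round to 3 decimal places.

0.733

Under each hypothesis, the probability of the observed sequence is: P(data | urn A) = (3/5)(1/4) = 3/20; P(data | urn B) = (6/11)(1/10) = 3/55.
The prior-weighted likelihoods are 1/2 · 3/20 = 3/40, 1/2 · 3/55 = 3/110; with total 9/88.
Therefore the posterior P(urn A | data) = (3/40) / (9/88) = 11/15.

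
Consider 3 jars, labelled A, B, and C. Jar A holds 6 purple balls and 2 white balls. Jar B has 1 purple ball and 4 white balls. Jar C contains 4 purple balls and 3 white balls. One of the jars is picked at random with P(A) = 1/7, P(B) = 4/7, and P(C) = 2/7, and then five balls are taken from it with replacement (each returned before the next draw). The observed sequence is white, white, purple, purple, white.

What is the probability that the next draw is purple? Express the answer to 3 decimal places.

0.368

For each hypothesis, P(data | H) works out to: P(data | jar A) = (2/8)(2/8)(6/8)(6/8)(2/8) = 0.0087891; P(data | jar B) = (4/5)(4/5)(1/5)(1/5)(4/5) = 0.02048; P(data | jar C) = (3/7)(3/7)(4/7)(4/7)(3/7) = 0.025704.
Weighting by the prior gives 1/7 · 0.0087891 = 0.0012556, 4/7 · 0.02048 = 0.011703, 2/7 · 0.025704 = 0.0073439; with total 0.020302.
The posterior is then P(jar A | data) = 0.061844, P(jar B | data) = 0.57643, P(jar C | data) = 0.36173.
So P(purple next | data) = Σ P(purple next | H) P(H | data) = (3/4)(0.061844) + (1/5)(0.57643) + (4/7)(0.36173) = 0.36837.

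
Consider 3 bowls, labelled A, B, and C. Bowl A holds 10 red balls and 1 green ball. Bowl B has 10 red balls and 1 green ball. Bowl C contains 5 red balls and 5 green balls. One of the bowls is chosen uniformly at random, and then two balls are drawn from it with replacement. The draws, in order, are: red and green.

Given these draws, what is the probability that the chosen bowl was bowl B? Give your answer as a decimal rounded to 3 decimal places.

For each hypothesis, P(data | H) works out to: P(data | bowl A) = (10/11)(1/11) = 10/121; P(data | bowl B) = (10/11)(1/11) = 10/121; P(data | bowl C) = (5/10)(5/10) = 1/4.
Multiplying each by its prior: 1/3 · 10/121 = 10/363, 1/3 · 10/121 = 10/363, 1/3 · 1/4 = 1/12; these sum to 67/484.
By Bayes' rule, P(bowl B | data) = (10/363) / (67/484) = 40/201.

0.199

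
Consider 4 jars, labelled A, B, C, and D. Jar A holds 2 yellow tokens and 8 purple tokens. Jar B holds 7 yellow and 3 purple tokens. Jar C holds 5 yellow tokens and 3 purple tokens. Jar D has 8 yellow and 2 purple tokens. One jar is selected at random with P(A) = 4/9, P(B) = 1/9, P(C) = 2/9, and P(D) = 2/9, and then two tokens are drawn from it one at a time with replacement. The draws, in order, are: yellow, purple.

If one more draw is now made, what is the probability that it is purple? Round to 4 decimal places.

0.4972

For each hypothesis, P(data | H) works out to: P(data | jar A) = (2/10)(8/10) = 0.16; P(data | jar B) = (7/10)(3/10) = 0.21; P(data | jar C) = (5/8)(3/8) = 0.23438; P(data | jar D) = (8/10)(2/10) = 0.16.
Multiplying each by its prior: 4/9 · 0.16 = 0.071111, 1/9 · 0.21 = 0.023333, 2/9 · 0.23438 = 0.052083, 2/9 · 0.16 = 0.035556; these sum to 0.18208.
Normalising, the posterior is P(jar A | data) = 0.39054, P(jar B | data) = 0.12815, P(jar C | data) = 0.28604, P(jar D | data) = 0.19527.
So P(purple next | data) = Σ P(purple next | H) P(H | data) = (4/5)(0.39054) + (3/10)(0.12815) + (3/8)(0.28604) + (1/5)(0.19527) = 0.4972.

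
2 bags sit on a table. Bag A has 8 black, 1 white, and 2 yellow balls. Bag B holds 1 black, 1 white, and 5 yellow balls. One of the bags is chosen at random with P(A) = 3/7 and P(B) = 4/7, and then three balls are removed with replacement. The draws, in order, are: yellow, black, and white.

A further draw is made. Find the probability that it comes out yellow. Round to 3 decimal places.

Under each hypothesis, the probability of the observed sequence is: P(data | bag A) = (2/11)(8/11)(1/11) = 0.012021; P(data | bag B) = (5/7)(1/7)(1/7) = 0.014577.
Multiplying each by its prior: 3/7 · 0.012021 = 0.0051519, 4/7 · 0.014577 = 0.0083299; summing to 0.013482.
Normalising, the posterior is P(bag A | data) = 0.38214, P(bag B | data) = 0.61786.
So P(yellow next | data) = Σ P(yellow next | H) P(H | data) = (2/11)(0.38214) + (5/7)(0.61786) = 0.51081.

0.511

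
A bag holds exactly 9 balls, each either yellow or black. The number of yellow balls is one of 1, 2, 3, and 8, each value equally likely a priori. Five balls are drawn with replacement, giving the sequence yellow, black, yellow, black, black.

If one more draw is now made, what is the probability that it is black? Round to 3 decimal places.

0.726

Compute the likelihood of the observed sequence for each case: P(data | r = 1) = (1/9)(8/9)(1/9)(8/9)(8/9) = 0.0086708; P(data | r = 2) = (2/9)(7/9)(2/9)(7/9)(7/9) = 0.023235; P(data | r = 3) = (3/9)(6/9)(3/9)(6/9)(6/9) = 0.032922; P(data | r = 8) = (8/9)(1/9)(8/9)(1/9)(1/9) = 0.0010838.
The prior-weighted likelihoods are 1/4 · 0.0086708 = 0.0021677, 1/4 · 0.023235 = 0.0058087, 1/4 · 0.032922 = 0.0082305, 1/4 · 0.0010838 = 0.00027096; these sum to 0.016478.
The posterior is then P(r = 1 | data) = 0.13155, P(r = 2 | data) = 0.35252, P(r = 3 | data) = 0.49949, P(r = 8 | data) = 0.016444.
The predictive probability is P(black next | data) = (8/9)(0.13155) + (7/9)(0.35252) + (2/3)(0.49949) + (1/9)(0.016444) = 0.72593.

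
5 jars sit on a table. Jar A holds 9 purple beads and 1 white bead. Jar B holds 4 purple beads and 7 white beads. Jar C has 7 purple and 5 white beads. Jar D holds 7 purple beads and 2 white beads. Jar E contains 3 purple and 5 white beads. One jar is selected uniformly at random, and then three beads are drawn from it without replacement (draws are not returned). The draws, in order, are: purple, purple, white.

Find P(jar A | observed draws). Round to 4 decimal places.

0.1667

Under each hypothesis, the probability of the observed sequence is: P(data | jar A) = (9/10)(8/9)(1/8) = 0.1; P(data | jar B) = (4/11)(3/10)(7/9) = 0.084848; P(data | jar C) = (7/12)(6/11)(5/10) = 0.15909; P(data | jar D) = (7/9)(6/8)(2/7) = 0.16667; P(data | jar E) = (3/8)(2/7)(5/6) = 0.089286.
The prior-weighted likelihoods are 1/5 · 0.1 = 0.02, 1/5 · 0.084848 = 0.01697, 1/5 · 0.15909 = 0.031818, 1/5 · 0.16667 = 0.033333, 1/5 · 0.089286 = 0.017857; with total 0.11998.
By Bayes' rule, P(jar A | data) = (0.02) / (0.11998) = 0.1667.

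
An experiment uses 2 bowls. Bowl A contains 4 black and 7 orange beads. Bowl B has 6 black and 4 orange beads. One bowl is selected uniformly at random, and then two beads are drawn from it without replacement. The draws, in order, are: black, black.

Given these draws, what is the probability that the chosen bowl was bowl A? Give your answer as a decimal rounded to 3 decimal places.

Compute the likelihood of the observed sequence for each case: P(data | bowl A) = (4/11)(3/10) = 6/55; P(data | bowl B) = (6/10)(5/9) = 1/3.
Multiplying each by its prior: 1/2 · 6/55 = 3/55, 1/2 · 1/3 = 1/6; with total 73/330.
So P(bowl A | data) = (3/55) / (73/330) = 18/73.

0.247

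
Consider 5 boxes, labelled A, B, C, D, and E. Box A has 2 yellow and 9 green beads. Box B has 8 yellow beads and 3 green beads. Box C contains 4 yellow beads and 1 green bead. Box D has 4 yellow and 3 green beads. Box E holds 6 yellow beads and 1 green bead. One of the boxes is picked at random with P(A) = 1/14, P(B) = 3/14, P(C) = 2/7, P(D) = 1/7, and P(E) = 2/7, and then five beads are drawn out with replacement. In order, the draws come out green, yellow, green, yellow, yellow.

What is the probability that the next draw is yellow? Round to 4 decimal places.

0.7264

Under each hypothesis, the probability of the observed sequence is: P(data | box A) = (9/11)(2/11)(9/11)(2/11)(2/11) = 0.0040236; P(data | box B) = (3/11)(8/11)(3/11)(8/11)(8/11) = 0.028612; P(data | box C) = (1/5)(4/5)(1/5)(4/5)(4/5) = 0.02048; P(data | box D) = (3/7)(4/7)(3/7)(4/7)(4/7) = 0.034271; P(data | box E) = (1/7)(6/7)(1/7)(6/7)(6/7) = 0.012852.
Weighting by the prior gives 1/14 · 0.0040236 = 0.0002874, 3/14 · 0.028612 = 0.0061312, 2/7 · 0.02048 = 0.0058514, 1/7 · 0.034271 = 0.0048959, 2/7 · 0.012852 = 0.0036719; these sum to 0.020838.
The posterior is then P(box A | data) = 0.013792, P(box B | data) = 0.29423, P(box C | data) = 0.28081, P(box D | data) = 0.23495, P(box E | data) = 0.17621.
Averaging over the posterior, P(yellow next | data) = (2/11)(0.013792) + (8/11)(0.29423) + (4/5)(0.28081) + (4/7)(0.23495) + (6/7)(0.17621) = 0.72644.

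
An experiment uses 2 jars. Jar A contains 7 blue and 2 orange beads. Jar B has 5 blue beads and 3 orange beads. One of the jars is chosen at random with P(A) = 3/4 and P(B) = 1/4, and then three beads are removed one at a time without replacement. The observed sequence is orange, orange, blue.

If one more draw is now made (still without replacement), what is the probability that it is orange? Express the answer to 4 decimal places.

For each hypothesis, P(data | H) works out to: P(data | jar A) = (2/9)(1/8)(7/7) = 1/36; P(data | jar B) = (3/8)(2/7)(5/6) = 5/56.
Weighting by the prior gives 3/4 · 1/36 = 1/48, 1/4 · 5/56 = 5/224; with total 29/672.
Dividing through by the total gives posterior P(jar A | data) = 14/29, P(jar B | data) = 15/29.
Averaging over the posterior, P(orange next | data) = (0)(14/29) + (1/5)(15/29) = 3/29.

0.1034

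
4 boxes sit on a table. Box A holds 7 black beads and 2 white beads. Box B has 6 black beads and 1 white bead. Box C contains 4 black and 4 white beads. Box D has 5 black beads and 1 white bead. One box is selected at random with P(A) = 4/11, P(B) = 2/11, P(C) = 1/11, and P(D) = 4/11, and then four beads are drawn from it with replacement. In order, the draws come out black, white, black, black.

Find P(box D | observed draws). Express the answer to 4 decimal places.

For each hypothesis, P(data | H) works out to: P(data | box A) = (7/9)(2/9)(7/9)(7/9) = 0.10456; P(data | box B) = (6/7)(1/7)(6/7)(6/7) = 0.089963; P(data | box C) = (4/8)(4/8)(4/8)(4/8) = 0.0625; P(data | box D) = (5/6)(1/6)(5/6)(5/6) = 0.096451.
Weighting by the prior gives 4/11 · 0.10456 = 0.038021, 2/11 · 0.089963 = 0.016357, 1/11 · 0.0625 = 0.0056818, 4/11 · 0.096451 = 0.035073; with total 0.095132.
So P(box D | data) = (0.035073) / (0.095132) = 0.36868.

0.3687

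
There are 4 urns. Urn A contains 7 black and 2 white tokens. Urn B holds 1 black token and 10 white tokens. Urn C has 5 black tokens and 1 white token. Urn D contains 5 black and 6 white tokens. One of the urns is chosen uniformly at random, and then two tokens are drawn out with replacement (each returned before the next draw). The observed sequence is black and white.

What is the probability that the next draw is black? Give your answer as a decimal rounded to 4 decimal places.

0.5766

For each hypothesis, P(data | H) works out to: P(data | urn A) = (7/9)(2/9) = 0.17284; P(data | urn B) = (1/11)(10/11) = 0.082645; P(data | urn C) = (5/6)(1/6) = 0.13889; P(data | urn D) = (5/11)(6/11) = 0.24793.
Multiplying each by its prior: 1/4 · 0.17284 = 0.04321, 1/4 · 0.082645 = 0.020661, 1/4 · 0.13889 = 0.034722, 1/4 · 0.24793 = 0.061983; with total 0.16058.
The posterior is then P(urn A | data) = 0.26909, P(urn B | data) = 0.12867, P(urn C | data) = 0.21623, P(urn D | data) = 0.38601.
So P(black next | data) = Σ P(black next | H) P(H | data) = (7/9)(0.26909) + (1/11)(0.12867) + (5/6)(0.21623) + (5/11)(0.38601) = 0.57664.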